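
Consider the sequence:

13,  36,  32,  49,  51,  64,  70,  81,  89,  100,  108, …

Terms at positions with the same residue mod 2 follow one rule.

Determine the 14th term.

Positions 1, 3, 5, … form one subsequence and positions 2, 4, 6, … form another.
Stream A: 13, 32, 51, 70, 89, 108 — linear: a_n = -6 + 19·n.
Stream B: 36, 49, 64, 81, 100 — the squares 6², 7², 8², ….
Position 14 → stream B, term 7 = 144.

144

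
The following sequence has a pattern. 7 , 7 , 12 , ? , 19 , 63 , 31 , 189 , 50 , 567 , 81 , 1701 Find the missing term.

Odd-indexed and even-indexed terms follow separate rules.
Track A: 7, 12, 19, 31, 50, 81 — a Fibonacci-like recurrence a_n = a_{n-1} + a_{n-2}.
Track B: 7, ?, 63, 189, 567, 1701 — geometric, ×3 each step.
Track B's pattern makes the blank 21.

21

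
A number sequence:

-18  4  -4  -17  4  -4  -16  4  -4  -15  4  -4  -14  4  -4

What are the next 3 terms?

Reading positions in blocks of 3 reveals the pattern ABB — 2 tracks woven together.
Stream A = -18, -17, -16, -15, -14: arithmetic, step +1.
Stream B = 4, -4, 4, -4, 4, -4, 4, -4, 4, -4: alternating ±4.
Position 16 falls in stream A as its term 6, giving -13.
Position 17 → stream B, term 11 = 4.
The 18th slot belongs to stream B; its 12th term is -4.

-13, 4, -4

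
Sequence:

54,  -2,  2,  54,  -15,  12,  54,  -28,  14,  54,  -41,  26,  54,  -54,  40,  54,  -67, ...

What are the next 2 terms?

66, 54

The terms cycle through 3 interleaved subsequences.
Track A: 54, 54, 54, 54, 54, 54. The constant sequence 54.
Track B: -2, -15, -28, -41, -54, -67. Arithmetic with common difference −13.
Track C: 2, 12, 14, 26, 40. Each term equals the sum of the previous two.
Term 18 comes from track C (its 6th entry): 66.
Position 19 → track A, term 7 = 54.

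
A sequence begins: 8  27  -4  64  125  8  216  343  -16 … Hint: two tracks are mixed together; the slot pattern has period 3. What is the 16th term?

Positions follow the repeating pattern AAB; grouping by letter gives 2 tracks.
Stream A = 8, 27, 64, 125, 216, 343: consecutive cubes n³ from n = 2.
Stream B = -4, 8, -16: geometric with ratio -2.
Position 16 falls in stream A as its term 11, giving 1728.

1728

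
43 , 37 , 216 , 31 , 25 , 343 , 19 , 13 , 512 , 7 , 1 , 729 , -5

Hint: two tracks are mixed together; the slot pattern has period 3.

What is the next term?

The slot pattern repeats as AAB (period 3), so there are 2 interleaved tracks.
Subsequence A: 43, 37, 31, 25, 19, 13, 7, 1, -5. Arithmetic with common difference −6.
Subsequence B: 216, 343, 512, 729. The cubes 6³, 7³, 8³, ….
Position 14 falls in subsequence A as its term 10, giving -11.

-11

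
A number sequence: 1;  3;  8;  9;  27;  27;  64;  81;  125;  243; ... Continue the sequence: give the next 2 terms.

216, 729

Positions 1, 3, 5, … form one subsequence and positions 2, 4, 6, … form another.
Track A: 1, 8, 27, 64, 125. Perfect cubes starting at 1³.
Track B: 3, 9, 27, 81, 243. Powers 3^1, 3^2, 3^3, ….
Position 11 → track A, term 6 = 216.
Term 12 comes from track B (its 6th entry): 729.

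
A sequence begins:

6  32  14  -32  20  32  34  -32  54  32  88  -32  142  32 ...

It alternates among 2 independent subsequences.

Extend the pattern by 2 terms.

Odd-indexed and even-indexed terms follow separate rules.
Track A = 6, 14, 20, 34, 54, 88, 142: each term equals the sum of the previous two.
Track B = 32, -32, 32, -32, 32, -32, 32: oscillating between 32 and -32.
Position 15 → track A, term 8 = 230.
Position 16 falls in track B as its term 8, giving -32.

230, -32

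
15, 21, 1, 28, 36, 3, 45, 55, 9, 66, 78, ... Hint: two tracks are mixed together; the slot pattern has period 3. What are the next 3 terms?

27, 91, 105

The slot pattern repeats as AAB (period 3), so there are 2 interleaved tracks.
Subsequence A: 15, 21, 28, 36, 45, 55, 66, 78. Triangular numbers n(n+1)/2 for n = 5, 6, ….
Subsequence B: 1, 3, 9. Successive powers of 3.
Term 12 comes from subsequence B (its 4th entry): 27.
Position 13 falls in subsequence A as its term 9, giving 91.
The 14th slot belongs to subsequence A; its 10th term is 105.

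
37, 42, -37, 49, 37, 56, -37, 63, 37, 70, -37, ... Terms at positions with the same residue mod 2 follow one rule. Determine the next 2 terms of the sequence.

77, 37

Split by position mod 2 into 2 tracks.
Track A: 37, -37, 37, -37, 37, -37. Oscillating between 37 and -37.
Track B: 42, 49, 56, 63, 70. Arithmetic, step +7.
Position 12 falls in track B as its term 6, giving 77.
Position 13 → track A, term 7 = 37.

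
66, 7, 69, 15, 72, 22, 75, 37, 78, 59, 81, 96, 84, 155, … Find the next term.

87

Odd-indexed and even-indexed terms follow separate rules.
Track A: 66, 69, 72, 75, 78, 81, 84. Adding 3 each time.
Track B: 7, 15, 22, 37, 59, 96, 155. A Fibonacci-like recurrence a_n = a_{n-1} + a_{n-2}.
The 15th slot belongs to track A; its 8th term is 87.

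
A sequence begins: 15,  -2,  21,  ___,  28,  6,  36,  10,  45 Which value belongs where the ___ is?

2

Positions 1, 3, 5, … form one subsequence and positions 2, 4, 6, … form another.
Track A: 15, 21, 28, 36, 45 — triangular numbers n(n+1)/2 for n = 5, 6, ….
Track B: -2, ?, 6, 10 — arithmetic, step +4.
The gap is track B's term 2; the rule gives 2.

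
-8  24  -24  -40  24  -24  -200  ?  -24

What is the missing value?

24

The slot pattern repeats as ABB (period 3), so there are 2 interleaved tracks.
Stream A: -8, -40, -200 — geometric, ×5 each step.
Stream B: 24, -24, 24, -24, ?, -24 — the oscillation 24·(−1)^(n+1).
Filling stream B at index 5 by its rule yields 24.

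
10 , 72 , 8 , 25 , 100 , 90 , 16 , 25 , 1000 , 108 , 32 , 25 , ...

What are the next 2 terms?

The terms cycle through 4 interleaved subsequences.
Track A: 10, 100, 1000 — powers of 10.
Track B: 72, 90, 108 — linear: a_n = 54 + 18·n.
Track C: 8, 16, 32 — multiplying by 2 each time.
Track D: 25, 25, 25 — constant 25.
The 13th slot belongs to track A; its 4th term is 10000.
Position 14 falls in track B as its term 4, giving 126.

10000, 126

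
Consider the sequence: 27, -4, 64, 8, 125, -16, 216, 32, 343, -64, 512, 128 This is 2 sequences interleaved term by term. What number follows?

729

Odd-indexed and even-indexed terms follow separate rules.
Track A: 27, 64, 125, 216, 343, 512 — the cubes 3³, 4³, 5³, ….
Track B: -4, 8, -16, 32, -64, 128 — geometric, ×-2 each step.
Term 13 comes from track A (its 7th entry): 729.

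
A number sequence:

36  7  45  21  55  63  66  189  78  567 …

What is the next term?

Taking every 2nd term gives 2 separate tracks.
Track A = 36, 45, 55, 66, 78: triangular numbers n(n+1)/2 for n = 8, 9, ….
Track B = 7, 21, 63, 189, 567: multiplying by 3 each time.
Position 11 falls in track A as its term 6, giving 91.

91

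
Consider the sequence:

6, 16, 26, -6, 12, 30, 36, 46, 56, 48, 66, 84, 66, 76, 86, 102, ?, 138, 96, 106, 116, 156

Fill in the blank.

120

The slot pattern repeats as AAABBB (period 6), so there are 2 interleaved tracks.
Track A: 6, 16, 26, 36, 46, 56, 66, 76, 86, 96, 106, 116. Arithmetic, step +10.
Track B: -6, 12, 30, 48, 66, 84, 102, ?, 138, 156. Arithmetic, step +18.
Track B's pattern makes the blank 120.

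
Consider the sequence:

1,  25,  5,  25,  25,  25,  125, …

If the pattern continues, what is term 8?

25

The terms cycle through 2 interleaved subsequences.
Track A: 1, 5, 25, 125 — powers 5^0, 5^1, 5^2, ….
Track B: 25, 25, 25 — constant 25.
Position 8 → track B, term 4 = 25.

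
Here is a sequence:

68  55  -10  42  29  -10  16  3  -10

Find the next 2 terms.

-10, -23

Reading positions in blocks of 3 reveals the pattern AAB — 2 tracks woven together.
Track A is 68, 55, 42, 29, 16, 3, which is linear: a_n = 81 − 13·n.
Track B is -10, -10, -10, which is always -10.
Position 10 falls in track A as its term 7, giving -10.
The 11th slot belongs to track A; its 8th term is -23.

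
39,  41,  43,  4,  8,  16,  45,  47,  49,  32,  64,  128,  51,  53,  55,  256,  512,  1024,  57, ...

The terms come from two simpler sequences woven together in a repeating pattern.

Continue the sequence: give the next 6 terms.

Positions follow the repeating pattern AAABBB; grouping by letter gives 2 tracks.
Track A: 39, 41, 43, 45, 47, 49, 51, 53, 55, 57. Linear: a_n = 37 + 2·n.
Track B: 4, 8, 16, 32, 64, 128, 256, 512, 1024. Successive powers of 2.
The 20th slot belongs to track A; its 11th term is 59.
The 21st slot belongs to track A; its 12th term is 61.
Position 22 falls in track B as its term 10, giving 2048.
The 23rd slot belongs to track B; its 11th term is 4096.
Position 24 falls in track B as its term 12, giving 8192.
Term 25 comes from track A (its 13th entry): 63.

59, 61, 2048, 4096, 8192, 63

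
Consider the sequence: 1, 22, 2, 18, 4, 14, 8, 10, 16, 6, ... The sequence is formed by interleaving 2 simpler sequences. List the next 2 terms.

Positions 1, 3, 5, … form one subsequence and positions 2, 4, 6, … form another.
Track A: 1, 2, 4, 8, 16. Geometric, ×2 each step.
Track B: 22, 18, 14, 10, 6. Linear: a_n = 26 − 4·n.
Term 11 comes from track A (its 6th entry): 32.
Term 12 comes from track B (its 6th entry): 2.

32, 2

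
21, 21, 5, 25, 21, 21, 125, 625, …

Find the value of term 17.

21

Reading positions in blocks of 4 reveals the pattern AABB — 2 tracks woven together.
Subsequence A is 21, 21, 21, 21, which is the constant sequence 21.
Subsequence B is 5, 25, 125, 625, which is powers 5^1, 5^2, 5^3, ….
The 17th slot belongs to subsequence A; its 9th term is 21.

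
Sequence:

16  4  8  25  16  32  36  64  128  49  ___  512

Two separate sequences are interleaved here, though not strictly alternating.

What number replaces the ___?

Positions follow the repeating pattern ABB; grouping by letter gives 2 tracks.
Subsequence A is 16, 25, 36, 49, which is consecutive squares n² from n = 4.
Subsequence B is 4, 8, 16, 32, 64, 128, ?, 512, which is multiplying by 2 each time.
Filling subsequence B at index 7 by its rule yields 256.

256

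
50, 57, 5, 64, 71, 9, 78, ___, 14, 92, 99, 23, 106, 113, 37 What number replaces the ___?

85

The slot pattern repeats as AAB (period 3), so there are 2 interleaved tracks.
Track A: 50, 57, 64, 71, 78, ?, 92, 99, 106, 113 (linear: a_n = 43 + 7·n).
Track B: 5, 9, 14, 23, 37 (a Fibonacci-like recurrence a_n = a_{n-1} + a_{n-2}).
So the missing entry in track A is 85.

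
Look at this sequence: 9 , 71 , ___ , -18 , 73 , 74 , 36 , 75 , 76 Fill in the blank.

72

The slot pattern repeats as ABB (period 3), so there are 2 interleaved tracks.
Stream A is 9, -18, 36, which is geometric with ratio -2.
Stream B is 71, ?, 73, 74, 75, 76, which is arithmetic, step +1.
Filling stream B at index 2 by its rule yields 72.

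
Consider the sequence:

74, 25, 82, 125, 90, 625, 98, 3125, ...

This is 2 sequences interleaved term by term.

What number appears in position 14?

390625

Odd-indexed and even-indexed terms follow separate rules.
Track A: 74, 82, 90, 98. Arithmetic with common difference +8.
Track B: 25, 125, 625, 3125. Powers of 5.
Position 14 falls in track B as its term 7, giving 390625.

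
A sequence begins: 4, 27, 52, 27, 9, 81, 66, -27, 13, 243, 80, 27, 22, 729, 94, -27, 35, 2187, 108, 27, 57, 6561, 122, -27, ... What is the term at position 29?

149

Split by position mod 4 into 4 tracks.
Subsequence A: 4, 9, 13, 22, 35, 57. Each term equals the sum of the previous two.
Subsequence B: 27, 81, 243, 729, 2187, 6561. Powers of 3.
Subsequence C: 52, 66, 80, 94, 108, 122. Arithmetic, step +14.
Subsequence D: 27, -27, 27, -27, 27, -27. Oscillating between 27 and -27.
Position 29 falls in subsequence A as its term 8, giving 149.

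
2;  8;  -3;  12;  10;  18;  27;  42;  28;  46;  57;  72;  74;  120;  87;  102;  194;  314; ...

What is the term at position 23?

Positions follow the repeating pattern AABB; grouping by letter gives 2 tracks.
Stream A is 2, 8, 10, 18, 28, 46, 74, 120, 194, 314, which is a Fibonacci-like recurrence a_n = a_{n-1} + a_{n-2}.
Stream B is -3, 12, 27, 42, 57, 72, 87, 102, which is arithmetic with common difference +15.
Position 23 → stream B, term 11 = 147.

147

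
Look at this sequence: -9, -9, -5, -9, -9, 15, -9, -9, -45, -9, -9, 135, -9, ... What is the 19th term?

Reading positions in blocks of 3 reveals the pattern AAB — 2 tracks woven together.
Track A: -9, -9, -9, -9, -9, -9, -9, -9, -9 — the constant sequence -9.
Track B: -5, 15, -45, 135 — geometric with ratio -3.
The 19th slot belongs to track A; its 13th term is -9.

-9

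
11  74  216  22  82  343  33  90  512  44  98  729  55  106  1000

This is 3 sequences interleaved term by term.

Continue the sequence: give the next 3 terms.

Read the sequence 3 terms at a time; column i is its own pattern.
Stream A: 11, 22, 33, 44, 55 (arithmetic with common difference +11).
Stream B: 74, 82, 90, 98, 106 (adding 8 each time).
Stream C: 216, 343, 512, 729, 1000 (consecutive cubes n³ from n = 6).
Position 16 → stream A, term 6 = 66.
Position 17 → stream B, term 6 = 114.
The 18th slot belongs to stream C; its 6th term is 1331.

66, 114, 1331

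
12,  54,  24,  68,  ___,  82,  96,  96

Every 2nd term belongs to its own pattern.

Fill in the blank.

Taking every 2nd term gives 2 separate tracks.
Stream A is 12, 24, ?, 96, which is geometric with ratio 2.
Stream B is 54, 68, 82, 96, which is linear: a_n = 40 + 14·n.
The gap is stream A's term 3; the rule gives 48.

48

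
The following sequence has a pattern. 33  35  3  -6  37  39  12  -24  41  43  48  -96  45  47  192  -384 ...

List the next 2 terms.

49, 51

Reading positions in blocks of 4 reveals the pattern AABB — 2 tracks woven together.
Track A: 33, 35, 37, 39, 41, 43, 45, 47 (arithmetic, step +2).
Track B: 3, -6, 12, -24, 48, -96, 192, -384 (a geometric progression (common ratio -2)).
The 17th slot belongs to track A; its 9th term is 49.
The 18th slot belongs to track A; its 10th term is 51.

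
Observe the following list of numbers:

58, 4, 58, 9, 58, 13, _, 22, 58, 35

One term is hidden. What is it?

58

Positions 1, 3, 5, … form one subsequence and positions 2, 4, 6, … form another.
Subsequence A: 58, 58, 58, ?, 58 (constant 58).
Subsequence B: 4, 9, 13, 22, 35 (a Fibonacci-like recurrence a_n = a_{n-1} + a_{n-2}).
The gap is subsequence A's term 4; the rule gives 58.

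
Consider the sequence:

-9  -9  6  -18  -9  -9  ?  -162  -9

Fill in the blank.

Reading positions in blocks of 4 reveals the pattern AABB — 2 tracks woven together.
Track A: -9, -9, -9, -9, -9 (the constant sequence -9).
Track B: 6, -18, ?, -162 (multiplying by -3 each time).
So the missing entry in track B is 54.

54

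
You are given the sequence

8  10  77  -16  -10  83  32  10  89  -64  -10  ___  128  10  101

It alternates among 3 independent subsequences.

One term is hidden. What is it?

95

Split by position mod 3 into 3 tracks.
Track A: 8, -16, 32, -64, 128 (a geometric progression (common ratio -2)).
Track B: 10, -10, 10, -10, 10 (the oscillation 10·(−1)^(n+1)).
Track C: 77, 83, 89, ?, 101 (arithmetic, step +6).
Track C's pattern makes the blank 95.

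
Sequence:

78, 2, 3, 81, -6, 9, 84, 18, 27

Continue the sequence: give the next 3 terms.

Taking every 3rd term gives 3 separate tracks.
Subsequence A: 78, 81, 84. Arithmetic, step +3.
Subsequence B: 2, -6, 18. A geometric progression (common ratio -3).
Subsequence C: 3, 9, 27. Successive powers of 3.
The 10th slot belongs to subsequence A; its 4th term is 87.
Position 11 falls in subsequence B as its term 4, giving -54.
Term 12 comes from subsequence C (its 4th entry): 81.

87, -54, 81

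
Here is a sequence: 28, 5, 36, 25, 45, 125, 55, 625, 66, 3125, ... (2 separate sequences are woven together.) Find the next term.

78

The terms cycle through 2 interleaved subsequences.
Subsequence A is 28, 36, 45, 55, 66, which is triangular numbers starting at T_7.
Subsequence B is 5, 25, 125, 625, 3125, which is powers of 5.
The 11th slot belongs to subsequence A; its 6th term is 78.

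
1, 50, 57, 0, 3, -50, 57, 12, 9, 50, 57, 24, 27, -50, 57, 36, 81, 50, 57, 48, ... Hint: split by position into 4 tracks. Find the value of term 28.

Read the sequence 4 terms at a time; column i is its own pattern.
Track A: 1, 3, 9, 27, 81 (powers of 3).
Track B: 50, -50, 50, -50, 50 (the oscillation 50·(−1)^(n+1)).
Track C: 57, 57, 57, 57, 57 (constant 57).
Track D: 0, 12, 24, 36, 48 (arithmetic with common difference +12).
The 28th slot belongs to track D; its 7th term is 72.

72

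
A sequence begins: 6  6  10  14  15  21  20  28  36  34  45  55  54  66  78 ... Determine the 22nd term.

Reading positions in blocks of 3 reveals the pattern ABB — 2 tracks woven together.
Stream A: 6, 14, 20, 34, 54. A Fibonacci-like recurrence a_n = a_{n-1} + a_{n-2}.
Stream B: 6, 10, 15, 21, 28, 36, 45, 55, 66, 78. Triangular numbers n(n+1)/2 for n = 3, 4, ….
Position 22 falls in stream A as its term 8, giving 230.

230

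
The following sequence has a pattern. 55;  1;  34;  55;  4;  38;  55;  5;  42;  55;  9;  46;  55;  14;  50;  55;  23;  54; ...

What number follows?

55

Split by position mod 3: positions 1, 4, 7, … form one track, and each other residue class forms its own.
Stream A: 55, 55, 55, 55, 55, 55 (always 55).
Stream B: 1, 4, 5, 9, 14, 23 (Fibonacci-style (each term is the sum of the two before it)).
Stream C: 34, 38, 42, 46, 50, 54 (arithmetic, step +4).
Term 19 comes from stream A (its 7th entry): 55.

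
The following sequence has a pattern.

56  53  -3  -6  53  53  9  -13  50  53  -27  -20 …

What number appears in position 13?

47

The terms cycle through 4 interleaved subsequences.
Subsequence A is 56, 53, 50, which is linear: a_n = 59 − 3·n.
Subsequence B is 53, 53, 53, which is constant 53.
Subsequence C is -3, 9, -27, which is a geometric progression (common ratio -3).
Subsequence D is -6, -13, -20, which is linear: a_n = 1 − 7·n.
Position 13 → subsequence A, term 4 = 47.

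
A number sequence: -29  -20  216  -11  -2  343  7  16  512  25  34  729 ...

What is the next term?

43

The slot pattern repeats as AAB (period 3), so there are 2 interleaved tracks.
Subsequence A: -29, -20, -11, -2, 7, 16, 25, 34 (adding 9 each time).
Subsequence B: 216, 343, 512, 729 (consecutive cubes n³ from n = 6).
The 13th slot belongs to subsequence A; its 9th term is 43.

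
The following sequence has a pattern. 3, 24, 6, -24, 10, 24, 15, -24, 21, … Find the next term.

Split by position mod 2 into 2 tracks.
Subsequence A is 3, 6, 10, 15, 21, which is triangular numbers starting at T_2.
Subsequence B is 24, -24, 24, -24, which is the oscillation 24·(−1)^(n+1).
The 10th slot belongs to subsequence B; its 5th term is 24.

24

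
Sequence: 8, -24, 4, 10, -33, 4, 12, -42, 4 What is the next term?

14

Taking every 3rd term gives 3 separate tracks.
Subsequence A is 8, 10, 12, which is arithmetic with common difference +2.
Subsequence B is -24, -33, -42, which is arithmetic with common difference −9.
Subsequence C is 4, 4, 4, which is the constant sequence 4.
Term 10 comes from subsequence A (its 4th entry): 14.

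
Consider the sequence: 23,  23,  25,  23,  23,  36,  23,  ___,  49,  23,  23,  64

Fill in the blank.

Reading positions in blocks of 3 reveals the pattern AAB — 2 tracks woven together.
Track A: 23, 23, 23, 23, 23, ?, 23, 23. The constant sequence 23.
Track B: 25, 36, 49, 64. Consecutive squares n² from n = 5.
Filling track A at index 6 by its rule yields 23.

23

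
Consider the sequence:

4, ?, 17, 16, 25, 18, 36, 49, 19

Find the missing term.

The slot pattern repeats as AAB (period 3), so there are 2 interleaved tracks.
Track A: 4, ?, 16, 25, 36, 49 (perfect squares starting at 2²).
Track B: 17, 18, 19 (arithmetic with common difference +1).
The gap is track A's term 2; the rule gives 9.

9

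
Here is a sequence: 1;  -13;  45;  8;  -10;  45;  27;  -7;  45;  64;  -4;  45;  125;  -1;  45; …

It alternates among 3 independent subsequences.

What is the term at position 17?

Split by position mod 3: positions 1, 4, 7, … form one track, and each other residue class forms its own.
Stream A: 1, 8, 27, 64, 125 — the cubes 1³, 2³, 3³, ….
Stream B: -13, -10, -7, -4, -1 — arithmetic with common difference +3.
Stream C: 45, 45, 45, 45, 45 — the constant sequence 45.
Position 17 falls in stream B as its term 6, giving 2.

2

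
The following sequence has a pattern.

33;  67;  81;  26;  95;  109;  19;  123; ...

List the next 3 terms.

137, 12, 151

The slot pattern repeats as ABB (period 3), so there are 2 interleaved tracks.
Track A: 33, 26, 19 — arithmetic with common difference −7.
Track B: 67, 81, 95, 109, 123 — arithmetic with common difference +14.
Term 9 comes from track B (its 6th entry): 137.
Position 10 → track A, term 4 = 12.
The 11th slot belongs to track B; its 7th term is 151.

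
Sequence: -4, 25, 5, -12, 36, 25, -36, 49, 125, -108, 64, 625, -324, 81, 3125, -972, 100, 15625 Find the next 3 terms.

-2916, 121, 78125

Split by position mod 3: positions 1, 4, 7, … form one track, and each other residue class forms its own.
Subsequence A is -4, -12, -36, -108, -324, -972, which is geometric, ×3 each step.
Subsequence B is 25, 36, 49, 64, 81, 100, which is the squares 5², 6², 7², ….
Subsequence C is 5, 25, 125, 625, 3125, 15625, which is successive powers of 5.
Term 19 comes from subsequence A (its 7th entry): -2916.
Position 20 → subsequence B, term 7 = 121.
Position 21 → subsequence C, term 7 = 78125.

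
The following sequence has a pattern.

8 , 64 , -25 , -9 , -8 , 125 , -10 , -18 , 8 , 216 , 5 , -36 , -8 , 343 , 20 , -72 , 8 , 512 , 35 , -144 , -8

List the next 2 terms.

Read the sequence 4 terms at a time; column i is its own pattern.
Track A is 8, -8, 8, -8, 8, -8, which is the oscillation 8·(−1)^(n+1).
Track B is 64, 125, 216, 343, 512, which is the cubes 4³, 5³, 6³, ….
Track C is -25, -10, 5, 20, 35, which is arithmetic with common difference +15.
Track D is -9, -18, -36, -72, -144, which is geometric, ×2 each step.
Position 22 falls in track B as its term 6, giving 729.
Position 23 falls in track C as its term 6, giving 50.

729, 50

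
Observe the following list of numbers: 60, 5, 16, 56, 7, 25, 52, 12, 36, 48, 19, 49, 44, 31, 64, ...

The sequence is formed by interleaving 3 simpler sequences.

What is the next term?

40

Split by position mod 3 into 3 tracks.
Subsequence A: 60, 56, 52, 48, 44 — arithmetic, step −4.
Subsequence B: 5, 7, 12, 19, 31 — a Fibonacci-like recurrence a_n = a_{n-1} + a_{n-2}.
Subsequence C: 16, 25, 36, 49, 64 — consecutive squares n² from n = 4.
Position 16 → subsequence A, term 6 = 40.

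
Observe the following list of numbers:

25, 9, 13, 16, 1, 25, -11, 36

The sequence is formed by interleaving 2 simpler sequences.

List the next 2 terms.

Split by position mod 2 into 2 tracks.
Track A = 25, 13, 1, -11: subtracting 12 each time.
Track B = 9, 16, 25, 36: the squares 3², 4², 5², ….
The 9th slot belongs to track A; its 5th term is -23.
Position 10 falls in track B as its term 5, giving 49.

-23, 49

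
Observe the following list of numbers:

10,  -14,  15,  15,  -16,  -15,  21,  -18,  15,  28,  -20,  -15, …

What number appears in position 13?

Split by position mod 3: positions 1, 4, 7, … form one track, and each other residue class forms its own.
Track A: 10, 15, 21, 28 — triangular numbers starting at T_4.
Track B: -14, -16, -18, -20 — arithmetic, step −2.
Track C: 15, -15, 15, -15 — oscillating between 15 and -15.
The 13th slot belongs to track A; its 5th term is 36.

36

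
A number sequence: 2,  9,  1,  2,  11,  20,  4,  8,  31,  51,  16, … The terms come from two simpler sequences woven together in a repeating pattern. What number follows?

Positions follow the repeating pattern AABB; grouping by letter gives 2 tracks.
Stream A: 2, 9, 11, 20, 31, 51 — a Fibonacci-like recurrence a_n = a_{n-1} + a_{n-2}.
Stream B: 1, 2, 4, 8, 16 — powers 2^0, 2^1, 2^2, ….
Position 12 falls in stream B as its term 6, giving 32.

32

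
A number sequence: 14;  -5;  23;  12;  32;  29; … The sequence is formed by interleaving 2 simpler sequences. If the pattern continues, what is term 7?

Odd-indexed and even-indexed terms follow separate rules.
Track A = 14, 23, 32: arithmetic with common difference +9.
Track B = -5, 12, 29: arithmetic with common difference +17.
The 7th slot belongs to track A; its 4th term is 41.

41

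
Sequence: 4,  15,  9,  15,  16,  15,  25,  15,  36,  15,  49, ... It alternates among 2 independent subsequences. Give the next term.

15

The terms cycle through 2 interleaved subsequences.
Subsequence A = 4, 9, 16, 25, 36, 49: the squares 2², 3², 4², ….
Subsequence B = 15, 15, 15, 15, 15: the constant sequence 15.
The 12th slot belongs to subsequence B; its 6th term is 15.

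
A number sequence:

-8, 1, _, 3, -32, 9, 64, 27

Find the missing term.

Taking every 2nd term gives 2 separate tracks.
Subsequence A: -8, ?, -32, 64. Geometric, ×-2 each step.
Subsequence B: 1, 3, 9, 27. Powers 3^0, 3^1, 3^2, ….
The gap is subsequence A's term 2; the rule gives 16.

16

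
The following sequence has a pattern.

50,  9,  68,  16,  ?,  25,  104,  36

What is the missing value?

Split by position mod 2 into 2 tracks.
Track A is 50, 68, ?, 104, which is arithmetic, step +18.
Track B is 9, 16, 25, 36, which is consecutive squares n² from n = 3.
Track A's pattern makes the blank 86.

86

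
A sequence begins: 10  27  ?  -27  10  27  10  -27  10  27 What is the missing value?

10

Positions 1, 3, 5, … form one subsequence and positions 2, 4, 6, … form another.
Stream A: 10, ?, 10, 10, 10 — always 10.
Stream B: 27, -27, 27, -27, 27 — the oscillation 27·(−1)^(n+1).
Filling stream A at index 2 by its rule yields 10.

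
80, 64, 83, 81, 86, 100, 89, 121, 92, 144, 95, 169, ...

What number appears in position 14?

196

Odd-indexed and even-indexed terms follow separate rules.
Track A: 80, 83, 86, 89, 92, 95. Arithmetic, step +3.
Track B: 64, 81, 100, 121, 144, 169. Consecutive squares n² from n = 8.
Term 14 comes from track B (its 7th entry): 196.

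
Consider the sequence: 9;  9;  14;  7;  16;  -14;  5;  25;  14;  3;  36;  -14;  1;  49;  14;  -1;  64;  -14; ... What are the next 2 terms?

-3, 81

Split by position mod 3: positions 1, 4, 7, … form one track, and each other residue class forms its own.
Track A is 9, 7, 5, 3, 1, -1, which is subtracting 2 each time.
Track B is 9, 16, 25, 36, 49, 64, which is perfect squares starting at 3².
Track C is 14, -14, 14, -14, 14, -14, which is the oscillation 14·(−1)^(n+1).
Position 19 falls in track A as its term 7, giving -3.
Term 20 comes from track B (its 7th entry): 81.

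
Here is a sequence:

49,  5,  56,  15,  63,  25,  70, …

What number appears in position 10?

Taking every 2nd term gives 2 separate tracks.
Stream A: 49, 56, 63, 70 — arithmetic with common difference +7.
Stream B: 5, 15, 25 — arithmetic with common difference +10.
Position 10 falls in stream B as its term 5, giving 45.

45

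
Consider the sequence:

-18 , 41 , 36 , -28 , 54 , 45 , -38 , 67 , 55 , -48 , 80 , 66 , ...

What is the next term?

Split by position mod 3 into 3 tracks.
Subsequence A is -18, -28, -38, -48, which is arithmetic with common difference −10.
Subsequence B is 41, 54, 67, 80, which is linear: a_n = 28 + 13·n.
Subsequence C is 36, 45, 55, 66, which is triangular numbers starting at T_8.
Term 13 comes from subsequence A (its 5th entry): -58.

-58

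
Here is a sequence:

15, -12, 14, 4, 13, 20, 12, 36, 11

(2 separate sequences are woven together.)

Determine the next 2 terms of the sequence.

Positions 1, 3, 5, … form one subsequence and positions 2, 4, 6, … form another.
Track A = 15, 14, 13, 12, 11: arithmetic, step −1.
Track B = -12, 4, 20, 36: linear: a_n = -28 + 16·n.
Term 10 comes from track B (its 5th entry): 52.
Position 11 → track A, term 6 = 10.

52, 10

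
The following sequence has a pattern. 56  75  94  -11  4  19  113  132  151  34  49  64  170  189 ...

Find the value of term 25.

284

Positions follow the repeating pattern AAABBB; grouping by letter gives 2 tracks.
Stream A: 56, 75, 94, 113, 132, 151, 170, 189 (linear: a_n = 37 + 19·n).
Stream B: -11, 4, 19, 34, 49, 64 (adding 15 each time).
Position 25 → stream A, term 13 = 284.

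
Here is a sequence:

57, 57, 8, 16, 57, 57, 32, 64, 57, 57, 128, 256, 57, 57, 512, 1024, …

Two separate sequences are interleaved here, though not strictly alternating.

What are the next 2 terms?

Positions follow the repeating pattern AABB; grouping by letter gives 2 tracks.
Track A is 57, 57, 57, 57, 57, 57, 57, 57, which is constant 57.
Track B is 8, 16, 32, 64, 128, 256, 512, 1024, which is powers 2^3, 2^4, 2^5, ….
Position 17 → track A, term 9 = 57.
The 18th slot belongs to track A; its 10th term is 57.

57, 57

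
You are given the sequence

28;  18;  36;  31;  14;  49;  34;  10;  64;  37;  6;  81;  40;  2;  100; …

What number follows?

Split by position mod 3 into 3 tracks.
Subsequence A: 28, 31, 34, 37, 40. Adding 3 each time.
Subsequence B: 18, 14, 10, 6, 2. Linear: a_n = 22 − 4·n.
Subsequence C: 36, 49, 64, 81, 100. The squares 6², 7², 8², ….
Position 16 falls in subsequence A as its term 6, giving 43.

43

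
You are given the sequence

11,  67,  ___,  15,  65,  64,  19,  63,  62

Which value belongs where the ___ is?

66

Positions follow the repeating pattern ABB; grouping by letter gives 2 tracks.
Subsequence A: 11, 15, 19 — arithmetic, step +4.
Subsequence B: 67, ?, 65, 64, 63, 62 — linear: a_n = 68 − n.
Filling subsequence B at index 2 by its rule yields 66.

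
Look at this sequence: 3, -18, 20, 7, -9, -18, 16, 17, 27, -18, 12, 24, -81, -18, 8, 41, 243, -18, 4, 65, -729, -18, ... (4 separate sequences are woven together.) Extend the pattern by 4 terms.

Split by position mod 4 into 4 tracks.
Track A = 3, -9, 27, -81, 243, -729: geometric with ratio -3.
Track B = -18, -18, -18, -18, -18, -18: the constant sequence -18.
Track C = 20, 16, 12, 8, 4: arithmetic, step −4.
Track D = 7, 17, 24, 41, 65: each term equals the sum of the previous two.
Position 23 → track C, term 6 = 0.
The 24th slot belongs to track D; its 6th term is 106.
Position 25 → track A, term 7 = 2187.
Term 26 comes from track B (its 7th entry): -18.

0, 106, 2187, -18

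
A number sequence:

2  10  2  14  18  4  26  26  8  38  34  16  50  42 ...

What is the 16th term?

62

The terms cycle through 3 interleaved subsequences.
Stream A: 2, 14, 26, 38, 50 — linear: a_n = -10 + 12·n.
Stream B: 10, 18, 26, 34, 42 — adding 8 each time.
Stream C: 2, 4, 8, 16 — powers of 2.
Position 16 → stream A, term 6 = 62.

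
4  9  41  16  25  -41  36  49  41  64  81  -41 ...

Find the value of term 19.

Reading positions in blocks of 3 reveals the pattern AAB — 2 tracks woven together.
Stream A: 4, 9, 16, 25, 36, 49, 64, 81 (perfect squares starting at 2²).
Stream B: 41, -41, 41, -41 (oscillating between 41 and -41).
The 19th slot belongs to stream A; its 13th term is 196.

196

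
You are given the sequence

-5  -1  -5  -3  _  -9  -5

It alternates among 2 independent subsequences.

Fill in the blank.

Odd-indexed and even-indexed terms follow separate rules.
Stream A is -5, -5, ?, -5, which is constant -5.
Stream B is -1, -3, -9, which is multiplying by 3 each time.
Filling stream A at index 3 by its rule yields -5.

-5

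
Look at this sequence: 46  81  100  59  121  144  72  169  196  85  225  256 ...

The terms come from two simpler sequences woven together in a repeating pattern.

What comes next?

The slot pattern repeats as ABB (period 3), so there are 2 interleaved tracks.
Track A: 46, 59, 72, 85 — linear: a_n = 33 + 13·n.
Track B: 81, 100, 121, 144, 169, 196, 225, 256 — consecutive squares n² from n = 9.
The 13th slot belongs to track A; its 5th term is 98.

98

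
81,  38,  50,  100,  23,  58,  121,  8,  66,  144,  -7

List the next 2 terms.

The terms cycle through 3 interleaved subsequences.
Subsequence A = 81, 100, 121, 144: the squares 9², 10², 11², ….
Subsequence B = 38, 23, 8, -7: subtracting 15 each time.
Subsequence C = 50, 58, 66: arithmetic with common difference +8.
Position 12 falls in subsequence C as its term 4, giving 74.
The 13th slot belongs to subsequence A; its 5th term is 169.

74, 169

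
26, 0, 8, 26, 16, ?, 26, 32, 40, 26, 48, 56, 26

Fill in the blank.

The slot pattern repeats as ABB (period 3), so there are 2 interleaved tracks.
Stream A: 26, 26, 26, 26, 26. Always 26.
Stream B: 0, 8, 16, ?, 32, 40, 48, 56. Adding 8 each time.
The gap is stream B's term 4; the rule gives 24.

24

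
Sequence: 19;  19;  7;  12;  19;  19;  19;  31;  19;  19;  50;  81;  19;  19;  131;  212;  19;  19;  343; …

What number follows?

555

Reading positions in blocks of 4 reveals the pattern AABB — 2 tracks woven together.
Subsequence A is 19, 19, 19, 19, 19, 19, 19, 19, 19, 19, which is always 19.
Subsequence B is 7, 12, 19, 31, 50, 81, 131, 212, 343, which is a Fibonacci-like recurrence a_n = a_{n-1} + a_{n-2}.
Position 20 → subsequence B, term 10 = 555.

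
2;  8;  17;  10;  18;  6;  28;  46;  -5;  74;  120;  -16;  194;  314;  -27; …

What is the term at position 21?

Positions follow the repeating pattern AAB; grouping by letter gives 2 tracks.
Track A: 2, 8, 10, 18, 28, 46, 74, 120, 194, 314 (a Fibonacci-like recurrence a_n = a_{n-1} + a_{n-2}).
Track B: 17, 6, -5, -16, -27 (arithmetic, step −11).
The 21st slot belongs to track B; its 7th term is -49.

-49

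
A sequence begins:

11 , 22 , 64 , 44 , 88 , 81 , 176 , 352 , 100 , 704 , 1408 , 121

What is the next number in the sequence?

2816

The slot pattern repeats as AAB (period 3), so there are 2 interleaved tracks.
Track A: 11, 22, 44, 88, 176, 352, 704, 1408 — geometric with ratio 2.
Track B: 64, 81, 100, 121 — perfect squares starting at 8².
Position 13 → track A, term 9 = 2816.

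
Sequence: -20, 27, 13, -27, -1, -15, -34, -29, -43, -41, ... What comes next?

The slot pattern repeats as ABB (period 3), so there are 2 interleaved tracks.
Stream A = -20, -27, -34, -41: arithmetic, step −7.
Stream B = 27, 13, -1, -15, -29, -43: arithmetic, step −14.
The 11th slot belongs to stream B; its 7th term is -57.

-57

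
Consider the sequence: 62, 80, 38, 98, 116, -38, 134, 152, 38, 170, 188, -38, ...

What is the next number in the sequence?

206

Reading positions in blocks of 3 reveals the pattern AAB — 2 tracks woven together.
Subsequence A: 62, 80, 98, 116, 134, 152, 170, 188. Adding 18 each time.
Subsequence B: 38, -38, 38, -38. Oscillating between 38 and -38.
Position 13 → subsequence A, term 9 = 206.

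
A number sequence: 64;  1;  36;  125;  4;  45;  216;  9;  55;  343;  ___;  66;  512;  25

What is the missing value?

16

Split by position mod 3: positions 1, 4, 7, … form one track, and each other residue class forms its own.
Track A: 64, 125, 216, 343, 512. The cubes 4³, 5³, 6³, ….
Track B: 1, 4, 9, ?, 25. Perfect squares starting at 1².
Track C: 36, 45, 55, 66. Triangular numbers n(n+1)/2 for n = 8, 9, ….
The gap is track B's term 4; the rule gives 16.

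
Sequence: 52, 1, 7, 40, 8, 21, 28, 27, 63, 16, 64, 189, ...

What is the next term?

4

Read the sequence 3 terms at a time; column i is its own pattern.
Stream A: 52, 40, 28, 16 (arithmetic, step −12).
Stream B: 1, 8, 27, 64 (consecutive cubes n³ from n = 1).
Stream C: 7, 21, 63, 189 (geometric with ratio 3).
Position 13 falls in stream A as its term 5, giving 4.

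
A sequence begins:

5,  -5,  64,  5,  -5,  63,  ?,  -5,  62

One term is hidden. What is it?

5

Positions follow the repeating pattern AAB; grouping by letter gives 2 tracks.
Track A = 5, -5, 5, -5, ?, -5: alternating ±5.
Track B = 64, 63, 62: subtracting 1 each time.
So the missing entry in track A is 5.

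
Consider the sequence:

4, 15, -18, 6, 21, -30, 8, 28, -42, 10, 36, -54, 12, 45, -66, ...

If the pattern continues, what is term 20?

The terms cycle through 3 interleaved subsequences.
Subsequence A: 4, 6, 8, 10, 12. Arithmetic, step +2.
Subsequence B: 15, 21, 28, 36, 45. The triangular numbers T_5, T_6, ….
Subsequence C: -18, -30, -42, -54, -66. Arithmetic with common difference −12.
Position 20 falls in subsequence B as its term 7, giving 66.

66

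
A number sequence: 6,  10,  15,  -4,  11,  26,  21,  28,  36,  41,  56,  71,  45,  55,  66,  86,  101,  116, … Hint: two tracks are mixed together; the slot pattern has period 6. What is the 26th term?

The slot pattern repeats as AAABBB (period 6), so there are 2 interleaved tracks.
Track A: 6, 10, 15, 21, 28, 36, 45, 55, 66. Triangular numbers starting at T_3.
Track B: -4, 11, 26, 41, 56, 71, 86, 101, 116. Arithmetic, step +15.
The 26th slot belongs to track A; its 14th term is 136.

136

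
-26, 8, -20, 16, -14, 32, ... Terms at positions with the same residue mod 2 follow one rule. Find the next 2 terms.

Odd-indexed and even-indexed terms follow separate rules.
Subsequence A is -26, -20, -14, which is adding 6 each time.
Subsequence B is 8, 16, 32, which is successive powers of 2.
Term 7 comes from subsequence A (its 4th entry): -8.
Position 8 falls in subsequence B as its term 4, giving 64.

-8, 64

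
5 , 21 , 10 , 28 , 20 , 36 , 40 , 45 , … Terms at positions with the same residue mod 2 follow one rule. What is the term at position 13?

320

Taking every 2nd term gives 2 separate tracks.
Track A is 5, 10, 20, 40, which is geometric, ×2 each step.
Track B is 21, 28, 36, 45, which is the triangular numbers T_6, T_7, ….
Term 13 comes from track A (its 7th entry): 320.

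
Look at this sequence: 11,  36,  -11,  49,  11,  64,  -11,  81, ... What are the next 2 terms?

11, 100

The terms cycle through 2 interleaved subsequences.
Track A: 11, -11, 11, -11. Alternating ±11.
Track B: 36, 49, 64, 81. Perfect squares starting at 6².
The 9th slot belongs to track A; its 5th term is 11.
The 10th slot belongs to track B; its 5th term is 100.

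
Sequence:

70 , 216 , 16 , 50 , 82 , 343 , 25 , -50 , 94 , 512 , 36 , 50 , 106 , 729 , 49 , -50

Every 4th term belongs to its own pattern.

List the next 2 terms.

Split by position mod 4: positions 1, 5, 9, … form one track, and each other residue class forms its own.
Track A is 70, 82, 94, 106, which is arithmetic, step +12.
Track B is 216, 343, 512, 729, which is perfect cubes starting at 6³.
Track C is 16, 25, 36, 49, which is perfect squares starting at 4².
Track D is 50, -50, 50, -50, which is alternating ±50.
Position 17 falls in track A as its term 5, giving 118.
Position 18 falls in track B as its term 5, giving 1000.

118, 1000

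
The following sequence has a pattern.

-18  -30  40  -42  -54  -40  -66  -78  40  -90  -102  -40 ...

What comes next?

Reading positions in blocks of 3 reveals the pattern AAB — 2 tracks woven together.
Subsequence A = -18, -30, -42, -54, -66, -78, -90, -102: subtracting 12 each time.
Subsequence B = 40, -40, 40, -40: the oscillation 40·(−1)^(n+1).
The 13th slot belongs to subsequence A; its 9th term is -114.

-114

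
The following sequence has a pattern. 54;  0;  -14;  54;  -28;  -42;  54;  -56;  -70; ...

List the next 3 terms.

Reading positions in blocks of 3 reveals the pattern ABB — 2 tracks woven together.
Track A: 54, 54, 54. Always 54.
Track B: 0, -14, -28, -42, -56, -70. Subtracting 14 each time.
The 10th slot belongs to track A; its 4th term is 54.
Position 11 falls in track B as its term 7, giving -84.
Term 12 comes from track B (its 8th entry): -98.

54, -84, -98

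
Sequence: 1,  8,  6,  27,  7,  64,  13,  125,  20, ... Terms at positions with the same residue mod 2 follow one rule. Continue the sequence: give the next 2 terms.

216, 33

The terms cycle through 2 interleaved subsequences.
Track A = 1, 6, 7, 13, 20: a Fibonacci-like recurrence a_n = a_{n-1} + a_{n-2}.
Track B = 8, 27, 64, 125: perfect cubes starting at 2³.
Position 10 → track B, term 5 = 216.
Term 11 comes from track A (its 6th entry): 33.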